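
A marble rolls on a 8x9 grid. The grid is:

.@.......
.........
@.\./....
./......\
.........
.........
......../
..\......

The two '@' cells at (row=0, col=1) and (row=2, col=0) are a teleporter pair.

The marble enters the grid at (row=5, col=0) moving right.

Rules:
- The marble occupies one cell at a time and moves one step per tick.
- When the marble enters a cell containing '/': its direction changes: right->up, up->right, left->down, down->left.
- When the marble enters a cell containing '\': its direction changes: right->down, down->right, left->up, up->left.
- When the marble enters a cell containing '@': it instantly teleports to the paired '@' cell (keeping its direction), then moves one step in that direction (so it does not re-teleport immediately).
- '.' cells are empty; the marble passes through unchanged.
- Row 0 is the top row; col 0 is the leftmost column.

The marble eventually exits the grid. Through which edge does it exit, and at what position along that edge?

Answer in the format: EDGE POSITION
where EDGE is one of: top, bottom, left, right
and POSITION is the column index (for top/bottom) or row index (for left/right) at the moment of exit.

Step 1: enter (5,0), '.' pass, move right to (5,1)
Step 2: enter (5,1), '.' pass, move right to (5,2)
Step 3: enter (5,2), '.' pass, move right to (5,3)
Step 4: enter (5,3), '.' pass, move right to (5,4)
Step 5: enter (5,4), '.' pass, move right to (5,5)
Step 6: enter (5,5), '.' pass, move right to (5,6)
Step 7: enter (5,6), '.' pass, move right to (5,7)
Step 8: enter (5,7), '.' pass, move right to (5,8)
Step 9: enter (5,8), '.' pass, move right to (5,9)
Step 10: at (5,9) — EXIT via right edge, pos 5

Answer: right 5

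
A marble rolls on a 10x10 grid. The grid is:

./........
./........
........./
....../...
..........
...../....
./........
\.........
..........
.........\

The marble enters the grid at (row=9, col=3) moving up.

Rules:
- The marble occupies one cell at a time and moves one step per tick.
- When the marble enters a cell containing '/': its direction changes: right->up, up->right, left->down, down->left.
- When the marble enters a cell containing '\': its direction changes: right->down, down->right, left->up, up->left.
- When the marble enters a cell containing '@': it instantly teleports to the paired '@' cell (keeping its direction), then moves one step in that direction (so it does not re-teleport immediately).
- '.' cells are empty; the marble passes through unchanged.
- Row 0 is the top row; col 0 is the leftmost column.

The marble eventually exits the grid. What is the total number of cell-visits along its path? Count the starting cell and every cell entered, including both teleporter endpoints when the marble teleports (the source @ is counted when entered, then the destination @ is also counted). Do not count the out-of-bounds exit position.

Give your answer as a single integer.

Answer: 10

Derivation:
Step 1: enter (9,3), '.' pass, move up to (8,3)
Step 2: enter (8,3), '.' pass, move up to (7,3)
Step 3: enter (7,3), '.' pass, move up to (6,3)
Step 4: enter (6,3), '.' pass, move up to (5,3)
Step 5: enter (5,3), '.' pass, move up to (4,3)
Step 6: enter (4,3), '.' pass, move up to (3,3)
Step 7: enter (3,3), '.' pass, move up to (2,3)
Step 8: enter (2,3), '.' pass, move up to (1,3)
Step 9: enter (1,3), '.' pass, move up to (0,3)
Step 10: enter (0,3), '.' pass, move up to (-1,3)
Step 11: at (-1,3) — EXIT via top edge, pos 3
Path length (cell visits): 10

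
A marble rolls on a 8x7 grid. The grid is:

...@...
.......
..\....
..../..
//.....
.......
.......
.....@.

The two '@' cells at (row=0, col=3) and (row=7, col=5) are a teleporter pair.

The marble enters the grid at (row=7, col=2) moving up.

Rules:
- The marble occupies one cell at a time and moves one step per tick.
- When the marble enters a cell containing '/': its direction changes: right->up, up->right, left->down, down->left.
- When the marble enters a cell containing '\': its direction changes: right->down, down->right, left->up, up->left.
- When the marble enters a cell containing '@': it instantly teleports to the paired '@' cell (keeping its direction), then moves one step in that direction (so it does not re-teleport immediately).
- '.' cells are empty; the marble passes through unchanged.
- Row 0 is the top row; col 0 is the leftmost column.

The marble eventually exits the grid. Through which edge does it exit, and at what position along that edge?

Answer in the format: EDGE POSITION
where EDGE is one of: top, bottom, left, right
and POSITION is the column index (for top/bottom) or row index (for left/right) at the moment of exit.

Step 1: enter (7,2), '.' pass, move up to (6,2)
Step 2: enter (6,2), '.' pass, move up to (5,2)
Step 3: enter (5,2), '.' pass, move up to (4,2)
Step 4: enter (4,2), '.' pass, move up to (3,2)
Step 5: enter (3,2), '.' pass, move up to (2,2)
Step 6: enter (2,2), '\' deflects up->left, move left to (2,1)
Step 7: enter (2,1), '.' pass, move left to (2,0)
Step 8: enter (2,0), '.' pass, move left to (2,-1)
Step 9: at (2,-1) — EXIT via left edge, pos 2

Answer: left 2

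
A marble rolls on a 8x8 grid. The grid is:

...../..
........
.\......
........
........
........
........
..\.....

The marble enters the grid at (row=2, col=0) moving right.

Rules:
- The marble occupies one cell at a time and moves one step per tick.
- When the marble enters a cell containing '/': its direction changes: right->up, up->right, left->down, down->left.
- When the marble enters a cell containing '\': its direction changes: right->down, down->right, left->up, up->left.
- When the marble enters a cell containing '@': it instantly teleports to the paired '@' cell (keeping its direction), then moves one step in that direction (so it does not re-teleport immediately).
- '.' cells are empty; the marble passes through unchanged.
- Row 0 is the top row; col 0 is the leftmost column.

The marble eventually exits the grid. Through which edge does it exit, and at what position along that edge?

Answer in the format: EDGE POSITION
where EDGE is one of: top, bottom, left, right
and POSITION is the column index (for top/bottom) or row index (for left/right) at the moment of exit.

Step 1: enter (2,0), '.' pass, move right to (2,1)
Step 2: enter (2,1), '\' deflects right->down, move down to (3,1)
Step 3: enter (3,1), '.' pass, move down to (4,1)
Step 4: enter (4,1), '.' pass, move down to (5,1)
Step 5: enter (5,1), '.' pass, move down to (6,1)
Step 6: enter (6,1), '.' pass, move down to (7,1)
Step 7: enter (7,1), '.' pass, move down to (8,1)
Step 8: at (8,1) — EXIT via bottom edge, pos 1

Answer: bottom 1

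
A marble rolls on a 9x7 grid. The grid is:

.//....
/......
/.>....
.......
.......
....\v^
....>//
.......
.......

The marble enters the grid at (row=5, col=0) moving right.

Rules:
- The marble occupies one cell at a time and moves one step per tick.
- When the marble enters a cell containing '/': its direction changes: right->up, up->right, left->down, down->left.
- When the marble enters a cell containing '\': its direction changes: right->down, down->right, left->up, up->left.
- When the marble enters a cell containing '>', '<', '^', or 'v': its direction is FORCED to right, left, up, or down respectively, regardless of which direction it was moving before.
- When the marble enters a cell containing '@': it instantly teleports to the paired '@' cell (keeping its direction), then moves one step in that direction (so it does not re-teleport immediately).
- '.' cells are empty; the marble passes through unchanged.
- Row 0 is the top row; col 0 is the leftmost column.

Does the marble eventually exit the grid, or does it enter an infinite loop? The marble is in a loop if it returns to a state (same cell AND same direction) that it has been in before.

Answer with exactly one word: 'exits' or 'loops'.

Answer: loops

Derivation:
Step 1: enter (5,0), '.' pass, move right to (5,1)
Step 2: enter (5,1), '.' pass, move right to (5,2)
Step 3: enter (5,2), '.' pass, move right to (5,3)
Step 4: enter (5,3), '.' pass, move right to (5,4)
Step 5: enter (5,4), '\' deflects right->down, move down to (6,4)
Step 6: enter (6,4), '>' forces down->right, move right to (6,5)
Step 7: enter (6,5), '/' deflects right->up, move up to (5,5)
Step 8: enter (5,5), 'v' forces up->down, move down to (6,5)
Step 9: enter (6,5), '/' deflects down->left, move left to (6,4)
Step 10: enter (6,4), '>' forces left->right, move right to (6,5)
Step 11: at (6,5) dir=right — LOOP DETECTED (seen before)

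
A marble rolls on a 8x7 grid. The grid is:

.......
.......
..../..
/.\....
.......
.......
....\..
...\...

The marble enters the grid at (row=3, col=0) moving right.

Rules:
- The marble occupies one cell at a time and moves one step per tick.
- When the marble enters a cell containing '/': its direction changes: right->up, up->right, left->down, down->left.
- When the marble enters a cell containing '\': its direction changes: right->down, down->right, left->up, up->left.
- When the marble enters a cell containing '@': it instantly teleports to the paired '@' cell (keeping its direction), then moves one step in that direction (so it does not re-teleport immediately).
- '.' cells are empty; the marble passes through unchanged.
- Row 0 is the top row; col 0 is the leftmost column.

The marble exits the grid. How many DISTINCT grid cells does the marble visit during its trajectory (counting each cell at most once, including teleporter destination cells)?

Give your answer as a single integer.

Step 1: enter (3,0), '/' deflects right->up, move up to (2,0)
Step 2: enter (2,0), '.' pass, move up to (1,0)
Step 3: enter (1,0), '.' pass, move up to (0,0)
Step 4: enter (0,0), '.' pass, move up to (-1,0)
Step 5: at (-1,0) — EXIT via top edge, pos 0
Distinct cells visited: 4 (path length 4)

Answer: 4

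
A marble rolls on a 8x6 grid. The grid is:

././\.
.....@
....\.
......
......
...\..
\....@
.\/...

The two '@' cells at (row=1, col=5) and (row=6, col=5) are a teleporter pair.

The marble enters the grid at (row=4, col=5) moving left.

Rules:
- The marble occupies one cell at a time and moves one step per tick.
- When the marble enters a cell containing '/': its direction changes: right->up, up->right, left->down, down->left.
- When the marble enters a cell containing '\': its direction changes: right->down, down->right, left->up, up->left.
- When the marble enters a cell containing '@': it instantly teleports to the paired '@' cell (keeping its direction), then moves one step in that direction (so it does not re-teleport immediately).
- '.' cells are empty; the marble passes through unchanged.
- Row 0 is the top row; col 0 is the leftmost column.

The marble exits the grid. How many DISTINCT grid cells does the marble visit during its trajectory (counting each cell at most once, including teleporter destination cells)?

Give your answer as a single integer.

Step 1: enter (4,5), '.' pass, move left to (4,4)
Step 2: enter (4,4), '.' pass, move left to (4,3)
Step 3: enter (4,3), '.' pass, move left to (4,2)
Step 4: enter (4,2), '.' pass, move left to (4,1)
Step 5: enter (4,1), '.' pass, move left to (4,0)
Step 6: enter (4,0), '.' pass, move left to (4,-1)
Step 7: at (4,-1) — EXIT via left edge, pos 4
Distinct cells visited: 6 (path length 6)

Answer: 6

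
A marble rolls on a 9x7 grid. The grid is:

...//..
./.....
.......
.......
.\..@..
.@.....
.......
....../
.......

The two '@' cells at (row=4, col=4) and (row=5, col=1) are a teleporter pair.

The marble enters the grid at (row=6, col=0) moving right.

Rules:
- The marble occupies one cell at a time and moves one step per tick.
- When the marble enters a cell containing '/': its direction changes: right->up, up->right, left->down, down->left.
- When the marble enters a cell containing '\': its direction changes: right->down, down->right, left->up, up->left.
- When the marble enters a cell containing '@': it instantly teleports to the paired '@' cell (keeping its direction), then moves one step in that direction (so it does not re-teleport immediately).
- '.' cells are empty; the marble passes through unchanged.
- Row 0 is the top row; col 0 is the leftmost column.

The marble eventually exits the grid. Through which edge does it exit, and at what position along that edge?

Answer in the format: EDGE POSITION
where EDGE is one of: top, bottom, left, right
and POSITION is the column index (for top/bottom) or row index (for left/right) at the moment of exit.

Answer: right 6

Derivation:
Step 1: enter (6,0), '.' pass, move right to (6,1)
Step 2: enter (6,1), '.' pass, move right to (6,2)
Step 3: enter (6,2), '.' pass, move right to (6,3)
Step 4: enter (6,3), '.' pass, move right to (6,4)
Step 5: enter (6,4), '.' pass, move right to (6,5)
Step 6: enter (6,5), '.' pass, move right to (6,6)
Step 7: enter (6,6), '.' pass, move right to (6,7)
Step 8: at (6,7) — EXIT via right edge, pos 6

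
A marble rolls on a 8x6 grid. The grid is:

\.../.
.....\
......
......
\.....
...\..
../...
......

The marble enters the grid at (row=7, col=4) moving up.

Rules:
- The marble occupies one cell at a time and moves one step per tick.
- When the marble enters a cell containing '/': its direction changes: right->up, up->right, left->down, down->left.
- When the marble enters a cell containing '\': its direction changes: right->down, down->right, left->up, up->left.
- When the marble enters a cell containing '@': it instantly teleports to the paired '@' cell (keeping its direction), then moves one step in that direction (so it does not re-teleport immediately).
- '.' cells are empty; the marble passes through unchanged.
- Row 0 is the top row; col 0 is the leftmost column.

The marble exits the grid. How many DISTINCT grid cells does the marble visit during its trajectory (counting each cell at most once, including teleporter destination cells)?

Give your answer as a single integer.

Step 1: enter (7,4), '.' pass, move up to (6,4)
Step 2: enter (6,4), '.' pass, move up to (5,4)
Step 3: enter (5,4), '.' pass, move up to (4,4)
Step 4: enter (4,4), '.' pass, move up to (3,4)
Step 5: enter (3,4), '.' pass, move up to (2,4)
Step 6: enter (2,4), '.' pass, move up to (1,4)
Step 7: enter (1,4), '.' pass, move up to (0,4)
Step 8: enter (0,4), '/' deflects up->right, move right to (0,5)
Step 9: enter (0,5), '.' pass, move right to (0,6)
Step 10: at (0,6) — EXIT via right edge, pos 0
Distinct cells visited: 9 (path length 9)

Answer: 9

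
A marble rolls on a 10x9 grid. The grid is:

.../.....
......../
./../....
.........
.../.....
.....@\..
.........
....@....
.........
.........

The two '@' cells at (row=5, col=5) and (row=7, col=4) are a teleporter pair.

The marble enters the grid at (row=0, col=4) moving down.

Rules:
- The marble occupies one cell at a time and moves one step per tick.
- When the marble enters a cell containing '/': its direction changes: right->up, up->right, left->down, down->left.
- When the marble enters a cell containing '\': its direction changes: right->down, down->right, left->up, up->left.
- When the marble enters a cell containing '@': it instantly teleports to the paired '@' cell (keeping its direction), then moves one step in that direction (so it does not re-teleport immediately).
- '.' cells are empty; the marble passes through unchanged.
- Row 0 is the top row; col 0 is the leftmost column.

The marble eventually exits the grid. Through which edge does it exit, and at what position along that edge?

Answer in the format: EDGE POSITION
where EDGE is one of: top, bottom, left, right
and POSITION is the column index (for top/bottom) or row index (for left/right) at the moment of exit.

Step 1: enter (0,4), '.' pass, move down to (1,4)
Step 2: enter (1,4), '.' pass, move down to (2,4)
Step 3: enter (2,4), '/' deflects down->left, move left to (2,3)
Step 4: enter (2,3), '.' pass, move left to (2,2)
Step 5: enter (2,2), '.' pass, move left to (2,1)
Step 6: enter (2,1), '/' deflects left->down, move down to (3,1)
Step 7: enter (3,1), '.' pass, move down to (4,1)
Step 8: enter (4,1), '.' pass, move down to (5,1)
Step 9: enter (5,1), '.' pass, move down to (6,1)
Step 10: enter (6,1), '.' pass, move down to (7,1)
Step 11: enter (7,1), '.' pass, move down to (8,1)
Step 12: enter (8,1), '.' pass, move down to (9,1)
Step 13: enter (9,1), '.' pass, move down to (10,1)
Step 14: at (10,1) — EXIT via bottom edge, pos 1

Answer: bottom 1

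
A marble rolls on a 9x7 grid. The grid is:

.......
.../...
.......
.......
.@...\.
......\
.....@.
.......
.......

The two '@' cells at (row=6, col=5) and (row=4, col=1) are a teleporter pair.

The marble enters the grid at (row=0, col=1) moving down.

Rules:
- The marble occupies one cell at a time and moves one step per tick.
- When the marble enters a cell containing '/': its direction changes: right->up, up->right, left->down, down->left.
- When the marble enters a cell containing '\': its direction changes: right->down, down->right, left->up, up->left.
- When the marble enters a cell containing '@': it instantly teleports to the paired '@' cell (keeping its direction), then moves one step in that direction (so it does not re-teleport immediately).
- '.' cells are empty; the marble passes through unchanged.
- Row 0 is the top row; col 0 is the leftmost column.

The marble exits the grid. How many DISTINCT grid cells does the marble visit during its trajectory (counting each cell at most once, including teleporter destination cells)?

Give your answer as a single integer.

Answer: 8

Derivation:
Step 1: enter (0,1), '.' pass, move down to (1,1)
Step 2: enter (1,1), '.' pass, move down to (2,1)
Step 3: enter (2,1), '.' pass, move down to (3,1)
Step 4: enter (3,1), '.' pass, move down to (4,1)
Step 5: enter (4,1), '@' teleport (4,1)->(6,5), also enter (6,5), move down to (7,5)
Step 6: enter (7,5), '.' pass, move down to (8,5)
Step 7: enter (8,5), '.' pass, move down to (9,5)
Step 8: at (9,5) — EXIT via bottom edge, pos 5
Distinct cells visited: 8 (path length 8)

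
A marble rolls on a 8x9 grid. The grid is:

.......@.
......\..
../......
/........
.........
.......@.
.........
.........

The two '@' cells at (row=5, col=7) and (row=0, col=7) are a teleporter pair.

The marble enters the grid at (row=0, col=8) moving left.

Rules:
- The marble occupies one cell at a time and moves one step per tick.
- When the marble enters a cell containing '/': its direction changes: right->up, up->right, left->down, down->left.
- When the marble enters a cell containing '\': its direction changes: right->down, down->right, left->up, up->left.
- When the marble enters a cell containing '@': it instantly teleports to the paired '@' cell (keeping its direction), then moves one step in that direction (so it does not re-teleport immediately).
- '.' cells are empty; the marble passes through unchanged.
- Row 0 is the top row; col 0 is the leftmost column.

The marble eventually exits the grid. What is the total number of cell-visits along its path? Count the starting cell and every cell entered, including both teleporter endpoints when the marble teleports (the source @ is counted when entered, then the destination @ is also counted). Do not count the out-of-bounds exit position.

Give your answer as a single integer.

Step 1: enter (0,8), '.' pass, move left to (0,7)
Step 2: enter (0,7), '@' teleport (0,7)->(5,7), also enter (5,7), move left to (5,6)
Step 3: enter (5,6), '.' pass, move left to (5,5)
Step 4: enter (5,5), '.' pass, move left to (5,4)
Step 5: enter (5,4), '.' pass, move left to (5,3)
Step 6: enter (5,3), '.' pass, move left to (5,2)
Step 7: enter (5,2), '.' pass, move left to (5,1)
Step 8: enter (5,1), '.' pass, move left to (5,0)
Step 9: enter (5,0), '.' pass, move left to (5,-1)
Step 10: at (5,-1) — EXIT via left edge, pos 5
Path length (cell visits): 10

Answer: 10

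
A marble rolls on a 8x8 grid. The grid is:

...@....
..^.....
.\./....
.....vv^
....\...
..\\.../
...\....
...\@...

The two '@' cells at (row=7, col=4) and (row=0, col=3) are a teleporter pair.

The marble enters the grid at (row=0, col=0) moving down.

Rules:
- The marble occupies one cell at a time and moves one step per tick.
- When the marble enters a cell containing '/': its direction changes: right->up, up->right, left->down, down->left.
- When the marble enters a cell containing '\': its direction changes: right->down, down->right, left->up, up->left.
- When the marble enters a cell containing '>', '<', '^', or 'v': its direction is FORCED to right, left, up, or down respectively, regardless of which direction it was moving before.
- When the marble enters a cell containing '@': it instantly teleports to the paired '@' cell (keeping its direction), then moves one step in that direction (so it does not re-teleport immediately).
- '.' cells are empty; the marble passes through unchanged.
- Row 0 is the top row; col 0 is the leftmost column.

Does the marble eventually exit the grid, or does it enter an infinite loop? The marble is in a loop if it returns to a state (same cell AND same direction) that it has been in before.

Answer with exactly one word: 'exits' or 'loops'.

Answer: exits

Derivation:
Step 1: enter (0,0), '.' pass, move down to (1,0)
Step 2: enter (1,0), '.' pass, move down to (2,0)
Step 3: enter (2,0), '.' pass, move down to (3,0)
Step 4: enter (3,0), '.' pass, move down to (4,0)
Step 5: enter (4,0), '.' pass, move down to (5,0)
Step 6: enter (5,0), '.' pass, move down to (6,0)
Step 7: enter (6,0), '.' pass, move down to (7,0)
Step 8: enter (7,0), '.' pass, move down to (8,0)
Step 9: at (8,0) — EXIT via bottom edge, pos 0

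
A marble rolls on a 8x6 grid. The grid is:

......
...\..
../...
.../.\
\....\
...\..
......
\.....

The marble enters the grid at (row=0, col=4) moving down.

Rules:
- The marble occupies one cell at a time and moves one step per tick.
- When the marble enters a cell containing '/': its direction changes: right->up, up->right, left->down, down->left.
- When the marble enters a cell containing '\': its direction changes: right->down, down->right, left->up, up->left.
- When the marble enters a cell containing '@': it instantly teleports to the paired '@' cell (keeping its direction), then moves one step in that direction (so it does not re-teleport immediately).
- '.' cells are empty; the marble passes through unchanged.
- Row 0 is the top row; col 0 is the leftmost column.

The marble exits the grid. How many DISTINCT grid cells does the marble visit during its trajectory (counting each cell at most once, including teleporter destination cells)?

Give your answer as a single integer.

Answer: 8

Derivation:
Step 1: enter (0,4), '.' pass, move down to (1,4)
Step 2: enter (1,4), '.' pass, move down to (2,4)
Step 3: enter (2,4), '.' pass, move down to (3,4)
Step 4: enter (3,4), '.' pass, move down to (4,4)
Step 5: enter (4,4), '.' pass, move down to (5,4)
Step 6: enter (5,4), '.' pass, move down to (6,4)
Step 7: enter (6,4), '.' pass, move down to (7,4)
Step 8: enter (7,4), '.' pass, move down to (8,4)
Step 9: at (8,4) — EXIT via bottom edge, pos 4
Distinct cells visited: 8 (path length 8)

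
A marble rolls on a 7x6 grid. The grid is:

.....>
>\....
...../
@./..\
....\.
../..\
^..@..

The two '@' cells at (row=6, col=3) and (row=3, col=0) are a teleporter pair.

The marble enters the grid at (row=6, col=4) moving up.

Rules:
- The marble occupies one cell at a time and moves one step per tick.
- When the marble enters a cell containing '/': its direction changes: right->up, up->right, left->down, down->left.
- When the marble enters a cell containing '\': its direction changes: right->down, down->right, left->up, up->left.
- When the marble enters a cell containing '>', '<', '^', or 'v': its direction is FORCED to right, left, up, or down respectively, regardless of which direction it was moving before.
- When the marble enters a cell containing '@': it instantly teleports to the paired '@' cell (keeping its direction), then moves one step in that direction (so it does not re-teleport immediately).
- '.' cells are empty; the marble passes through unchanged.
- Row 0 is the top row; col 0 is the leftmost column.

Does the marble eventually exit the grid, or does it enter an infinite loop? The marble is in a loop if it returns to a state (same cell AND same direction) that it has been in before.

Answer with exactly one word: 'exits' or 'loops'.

Step 1: enter (6,4), '.' pass, move up to (5,4)
Step 2: enter (5,4), '.' pass, move up to (4,4)
Step 3: enter (4,4), '\' deflects up->left, move left to (4,3)
Step 4: enter (4,3), '.' pass, move left to (4,2)
Step 5: enter (4,2), '.' pass, move left to (4,1)
Step 6: enter (4,1), '.' pass, move left to (4,0)
Step 7: enter (4,0), '.' pass, move left to (4,-1)
Step 8: at (4,-1) — EXIT via left edge, pos 4

Answer: exits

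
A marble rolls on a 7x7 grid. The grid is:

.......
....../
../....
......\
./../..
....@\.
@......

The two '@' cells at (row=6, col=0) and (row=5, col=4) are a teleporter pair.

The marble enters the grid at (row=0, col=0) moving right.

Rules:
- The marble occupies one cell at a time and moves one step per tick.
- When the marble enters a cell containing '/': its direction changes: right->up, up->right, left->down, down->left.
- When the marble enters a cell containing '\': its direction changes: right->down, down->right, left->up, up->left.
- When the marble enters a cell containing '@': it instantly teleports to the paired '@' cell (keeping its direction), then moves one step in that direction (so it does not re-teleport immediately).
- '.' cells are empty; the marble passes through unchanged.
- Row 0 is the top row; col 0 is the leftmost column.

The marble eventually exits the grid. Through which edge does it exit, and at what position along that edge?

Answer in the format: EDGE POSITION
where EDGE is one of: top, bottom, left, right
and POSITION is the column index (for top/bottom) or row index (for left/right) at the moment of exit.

Step 1: enter (0,0), '.' pass, move right to (0,1)
Step 2: enter (0,1), '.' pass, move right to (0,2)
Step 3: enter (0,2), '.' pass, move right to (0,3)
Step 4: enter (0,3), '.' pass, move right to (0,4)
Step 5: enter (0,4), '.' pass, move right to (0,5)
Step 6: enter (0,5), '.' pass, move right to (0,6)
Step 7: enter (0,6), '.' pass, move right to (0,7)
Step 8: at (0,7) — EXIT via right edge, pos 0

Answer: right 0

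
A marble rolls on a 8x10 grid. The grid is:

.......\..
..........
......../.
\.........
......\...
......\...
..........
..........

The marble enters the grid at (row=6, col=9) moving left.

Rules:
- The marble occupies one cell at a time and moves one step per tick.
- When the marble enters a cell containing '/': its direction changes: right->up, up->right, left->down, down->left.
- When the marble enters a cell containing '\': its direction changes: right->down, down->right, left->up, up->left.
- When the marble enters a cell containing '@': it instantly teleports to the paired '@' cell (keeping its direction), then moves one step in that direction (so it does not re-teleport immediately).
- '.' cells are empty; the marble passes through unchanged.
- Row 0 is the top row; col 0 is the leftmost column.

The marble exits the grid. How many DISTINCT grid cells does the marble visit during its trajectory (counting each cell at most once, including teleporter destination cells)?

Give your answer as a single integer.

Step 1: enter (6,9), '.' pass, move left to (6,8)
Step 2: enter (6,8), '.' pass, move left to (6,7)
Step 3: enter (6,7), '.' pass, move left to (6,6)
Step 4: enter (6,6), '.' pass, move left to (6,5)
Step 5: enter (6,5), '.' pass, move left to (6,4)
Step 6: enter (6,4), '.' pass, move left to (6,3)
Step 7: enter (6,3), '.' pass, move left to (6,2)
Step 8: enter (6,2), '.' pass, move left to (6,1)
Step 9: enter (6,1), '.' pass, move left to (6,0)
Step 10: enter (6,0), '.' pass, move left to (6,-1)
Step 11: at (6,-1) — EXIT via left edge, pos 6
Distinct cells visited: 10 (path length 10)

Answer: 10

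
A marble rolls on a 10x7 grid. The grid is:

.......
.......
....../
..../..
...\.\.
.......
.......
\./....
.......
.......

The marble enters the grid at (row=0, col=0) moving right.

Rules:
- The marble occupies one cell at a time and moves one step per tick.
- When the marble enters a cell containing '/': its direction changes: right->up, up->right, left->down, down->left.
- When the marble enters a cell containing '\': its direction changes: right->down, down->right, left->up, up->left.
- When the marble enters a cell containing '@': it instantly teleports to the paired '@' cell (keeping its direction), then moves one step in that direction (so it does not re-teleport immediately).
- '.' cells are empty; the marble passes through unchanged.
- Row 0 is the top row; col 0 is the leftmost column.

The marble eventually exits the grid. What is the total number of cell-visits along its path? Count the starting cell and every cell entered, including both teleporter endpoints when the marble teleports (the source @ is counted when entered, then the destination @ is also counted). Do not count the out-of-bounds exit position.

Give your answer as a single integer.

Answer: 7

Derivation:
Step 1: enter (0,0), '.' pass, move right to (0,1)
Step 2: enter (0,1), '.' pass, move right to (0,2)
Step 3: enter (0,2), '.' pass, move right to (0,3)
Step 4: enter (0,3), '.' pass, move right to (0,4)
Step 5: enter (0,4), '.' pass, move right to (0,5)
Step 6: enter (0,5), '.' pass, move right to (0,6)
Step 7: enter (0,6), '.' pass, move right to (0,7)
Step 8: at (0,7) — EXIT via right edge, pos 0
Path length (cell visits): 7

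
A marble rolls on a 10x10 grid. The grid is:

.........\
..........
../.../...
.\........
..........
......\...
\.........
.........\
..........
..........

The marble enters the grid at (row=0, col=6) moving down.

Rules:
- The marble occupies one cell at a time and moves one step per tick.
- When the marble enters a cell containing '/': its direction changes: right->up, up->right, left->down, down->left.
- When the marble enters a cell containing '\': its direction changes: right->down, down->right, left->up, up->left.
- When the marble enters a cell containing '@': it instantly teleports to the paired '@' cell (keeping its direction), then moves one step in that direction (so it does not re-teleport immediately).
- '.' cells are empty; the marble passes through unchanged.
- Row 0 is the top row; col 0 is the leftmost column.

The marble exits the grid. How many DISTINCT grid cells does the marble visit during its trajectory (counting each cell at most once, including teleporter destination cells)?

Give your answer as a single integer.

Step 1: enter (0,6), '.' pass, move down to (1,6)
Step 2: enter (1,6), '.' pass, move down to (2,6)
Step 3: enter (2,6), '/' deflects down->left, move left to (2,5)
Step 4: enter (2,5), '.' pass, move left to (2,4)
Step 5: enter (2,4), '.' pass, move left to (2,3)
Step 6: enter (2,3), '.' pass, move left to (2,2)
Step 7: enter (2,2), '/' deflects left->down, move down to (3,2)
Step 8: enter (3,2), '.' pass, move down to (4,2)
Step 9: enter (4,2), '.' pass, move down to (5,2)
Step 10: enter (5,2), '.' pass, move down to (6,2)
Step 11: enter (6,2), '.' pass, move down to (7,2)
Step 12: enter (7,2), '.' pass, move down to (8,2)
Step 13: enter (8,2), '.' pass, move down to (9,2)
Step 14: enter (9,2), '.' pass, move down to (10,2)
Step 15: at (10,2) — EXIT via bottom edge, pos 2
Distinct cells visited: 14 (path length 14)

Answer: 14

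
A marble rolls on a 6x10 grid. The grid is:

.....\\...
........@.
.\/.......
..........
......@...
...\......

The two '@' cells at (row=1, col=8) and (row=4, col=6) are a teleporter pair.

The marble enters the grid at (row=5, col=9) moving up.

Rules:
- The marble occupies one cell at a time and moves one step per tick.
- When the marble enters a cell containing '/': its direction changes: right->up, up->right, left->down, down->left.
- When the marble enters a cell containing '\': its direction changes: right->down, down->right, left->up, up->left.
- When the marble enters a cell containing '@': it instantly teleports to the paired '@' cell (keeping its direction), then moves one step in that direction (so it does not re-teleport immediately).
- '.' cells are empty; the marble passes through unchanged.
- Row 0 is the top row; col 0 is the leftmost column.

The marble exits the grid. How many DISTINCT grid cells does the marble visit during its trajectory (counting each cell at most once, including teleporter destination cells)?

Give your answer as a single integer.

Step 1: enter (5,9), '.' pass, move up to (4,9)
Step 2: enter (4,9), '.' pass, move up to (3,9)
Step 3: enter (3,9), '.' pass, move up to (2,9)
Step 4: enter (2,9), '.' pass, move up to (1,9)
Step 5: enter (1,9), '.' pass, move up to (0,9)
Step 6: enter (0,9), '.' pass, move up to (-1,9)
Step 7: at (-1,9) — EXIT via top edge, pos 9
Distinct cells visited: 6 (path length 6)

Answer: 6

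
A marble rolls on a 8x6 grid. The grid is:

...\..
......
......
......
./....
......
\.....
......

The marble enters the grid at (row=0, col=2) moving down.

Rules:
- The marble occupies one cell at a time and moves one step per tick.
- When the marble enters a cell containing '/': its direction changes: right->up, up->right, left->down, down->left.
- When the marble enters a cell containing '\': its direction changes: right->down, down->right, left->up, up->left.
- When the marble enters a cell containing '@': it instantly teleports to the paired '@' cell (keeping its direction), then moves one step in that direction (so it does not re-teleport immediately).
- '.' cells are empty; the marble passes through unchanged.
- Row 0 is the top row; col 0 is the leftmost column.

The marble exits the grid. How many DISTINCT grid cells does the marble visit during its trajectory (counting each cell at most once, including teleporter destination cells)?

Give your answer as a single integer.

Step 1: enter (0,2), '.' pass, move down to (1,2)
Step 2: enter (1,2), '.' pass, move down to (2,2)
Step 3: enter (2,2), '.' pass, move down to (3,2)
Step 4: enter (3,2), '.' pass, move down to (4,2)
Step 5: enter (4,2), '.' pass, move down to (5,2)
Step 6: enter (5,2), '.' pass, move down to (6,2)
Step 7: enter (6,2), '.' pass, move down to (7,2)
Step 8: enter (7,2), '.' pass, move down to (8,2)
Step 9: at (8,2) — EXIT via bottom edge, pos 2
Distinct cells visited: 8 (path length 8)

Answer: 8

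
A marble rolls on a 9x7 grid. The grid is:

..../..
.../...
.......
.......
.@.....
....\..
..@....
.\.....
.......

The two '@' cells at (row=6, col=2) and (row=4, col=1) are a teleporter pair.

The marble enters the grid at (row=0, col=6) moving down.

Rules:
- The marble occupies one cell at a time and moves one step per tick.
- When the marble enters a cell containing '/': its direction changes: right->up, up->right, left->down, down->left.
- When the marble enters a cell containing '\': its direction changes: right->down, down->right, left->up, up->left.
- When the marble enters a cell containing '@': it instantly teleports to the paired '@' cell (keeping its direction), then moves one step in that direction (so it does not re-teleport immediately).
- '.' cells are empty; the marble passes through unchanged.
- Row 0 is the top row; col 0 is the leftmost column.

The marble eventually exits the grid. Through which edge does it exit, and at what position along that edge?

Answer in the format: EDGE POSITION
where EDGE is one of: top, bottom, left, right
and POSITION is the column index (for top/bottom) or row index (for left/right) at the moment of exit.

Answer: bottom 6

Derivation:
Step 1: enter (0,6), '.' pass, move down to (1,6)
Step 2: enter (1,6), '.' pass, move down to (2,6)
Step 3: enter (2,6), '.' pass, move down to (3,6)
Step 4: enter (3,6), '.' pass, move down to (4,6)
Step 5: enter (4,6), '.' pass, move down to (5,6)
Step 6: enter (5,6), '.' pass, move down to (6,6)
Step 7: enter (6,6), '.' pass, move down to (7,6)
Step 8: enter (7,6), '.' pass, move down to (8,6)
Step 9: enter (8,6), '.' pass, move down to (9,6)
Step 10: at (9,6) — EXIT via bottom edge, pos 6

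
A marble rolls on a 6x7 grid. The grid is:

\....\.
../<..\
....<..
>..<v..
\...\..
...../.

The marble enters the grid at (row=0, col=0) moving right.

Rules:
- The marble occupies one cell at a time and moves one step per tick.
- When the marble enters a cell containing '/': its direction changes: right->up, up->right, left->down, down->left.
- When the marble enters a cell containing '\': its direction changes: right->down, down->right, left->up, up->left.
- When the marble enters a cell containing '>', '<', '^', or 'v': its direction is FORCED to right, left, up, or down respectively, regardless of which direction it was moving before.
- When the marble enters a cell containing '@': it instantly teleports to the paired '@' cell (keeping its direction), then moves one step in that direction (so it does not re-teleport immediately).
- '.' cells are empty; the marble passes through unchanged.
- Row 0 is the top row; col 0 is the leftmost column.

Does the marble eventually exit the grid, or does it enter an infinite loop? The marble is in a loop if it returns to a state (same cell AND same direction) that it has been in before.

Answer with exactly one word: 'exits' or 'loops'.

Answer: loops

Derivation:
Step 1: enter (0,0), '\' deflects right->down, move down to (1,0)
Step 2: enter (1,0), '.' pass, move down to (2,0)
Step 3: enter (2,0), '.' pass, move down to (3,0)
Step 4: enter (3,0), '>' forces down->right, move right to (3,1)
Step 5: enter (3,1), '.' pass, move right to (3,2)
Step 6: enter (3,2), '.' pass, move right to (3,3)
Step 7: enter (3,3), '<' forces right->left, move left to (3,2)
Step 8: enter (3,2), '.' pass, move left to (3,1)
Step 9: enter (3,1), '.' pass, move left to (3,0)
Step 10: enter (3,0), '>' forces left->right, move right to (3,1)
Step 11: at (3,1) dir=right — LOOP DETECTED (seen before)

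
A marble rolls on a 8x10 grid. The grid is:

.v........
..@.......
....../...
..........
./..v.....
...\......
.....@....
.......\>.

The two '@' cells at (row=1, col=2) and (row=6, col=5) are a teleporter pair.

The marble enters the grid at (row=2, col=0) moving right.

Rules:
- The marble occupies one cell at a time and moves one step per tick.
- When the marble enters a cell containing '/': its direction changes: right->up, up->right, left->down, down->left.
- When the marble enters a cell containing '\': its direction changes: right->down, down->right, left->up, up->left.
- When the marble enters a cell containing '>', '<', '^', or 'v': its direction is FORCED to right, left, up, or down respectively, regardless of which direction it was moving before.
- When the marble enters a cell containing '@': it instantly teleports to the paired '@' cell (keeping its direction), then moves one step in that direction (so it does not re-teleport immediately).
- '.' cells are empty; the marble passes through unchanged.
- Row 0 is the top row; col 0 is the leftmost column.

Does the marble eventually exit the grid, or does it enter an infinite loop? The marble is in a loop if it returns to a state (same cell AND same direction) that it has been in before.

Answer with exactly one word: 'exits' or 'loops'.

Answer: exits

Derivation:
Step 1: enter (2,0), '.' pass, move right to (2,1)
Step 2: enter (2,1), '.' pass, move right to (2,2)
Step 3: enter (2,2), '.' pass, move right to (2,3)
Step 4: enter (2,3), '.' pass, move right to (2,4)
Step 5: enter (2,4), '.' pass, move right to (2,5)
Step 6: enter (2,5), '.' pass, move right to (2,6)
Step 7: enter (2,6), '/' deflects right->up, move up to (1,6)
Step 8: enter (1,6), '.' pass, move up to (0,6)
Step 9: enter (0,6), '.' pass, move up to (-1,6)
Step 10: at (-1,6) — EXIT via top edge, pos 6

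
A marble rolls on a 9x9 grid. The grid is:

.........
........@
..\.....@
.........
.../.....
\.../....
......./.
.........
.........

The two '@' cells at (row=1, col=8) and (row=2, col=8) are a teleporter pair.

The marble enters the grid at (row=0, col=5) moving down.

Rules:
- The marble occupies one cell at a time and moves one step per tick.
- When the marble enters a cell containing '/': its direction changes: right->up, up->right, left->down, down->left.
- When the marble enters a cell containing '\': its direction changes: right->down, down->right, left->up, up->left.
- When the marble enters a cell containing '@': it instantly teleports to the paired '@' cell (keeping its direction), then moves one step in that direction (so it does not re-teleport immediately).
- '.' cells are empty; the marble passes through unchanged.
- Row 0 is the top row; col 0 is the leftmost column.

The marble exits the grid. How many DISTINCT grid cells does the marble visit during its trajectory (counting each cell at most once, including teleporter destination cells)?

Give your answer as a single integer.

Step 1: enter (0,5), '.' pass, move down to (1,5)
Step 2: enter (1,5), '.' pass, move down to (2,5)
Step 3: enter (2,5), '.' pass, move down to (3,5)
Step 4: enter (3,5), '.' pass, move down to (4,5)
Step 5: enter (4,5), '.' pass, move down to (5,5)
Step 6: enter (5,5), '.' pass, move down to (6,5)
Step 7: enter (6,5), '.' pass, move down to (7,5)
Step 8: enter (7,5), '.' pass, move down to (8,5)
Step 9: enter (8,5), '.' pass, move down to (9,5)
Step 10: at (9,5) — EXIT via bottom edge, pos 5
Distinct cells visited: 9 (path length 9)

Answer: 9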